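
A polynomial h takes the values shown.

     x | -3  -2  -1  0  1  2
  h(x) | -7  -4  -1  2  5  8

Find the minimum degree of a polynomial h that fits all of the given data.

1

Forward differences of the values at x = -3, -2, -1, 0, 1, 2:
  h  : -7  -4  -1  2  5  8
  Δ  : 3  3  3  3  3
  Δ^2: 0  0  0  0
  Δ^3: 0  0  0
  Δ^4: 0  0
  Δ^5: 0
The first differences are constant (3) and nonzero, while all higher differences vanish, so the minimal degree is 1.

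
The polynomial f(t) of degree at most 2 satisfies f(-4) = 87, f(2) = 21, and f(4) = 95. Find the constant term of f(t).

-5

Write f(t) = at^2 + bt + c. Substituting each data point gives a linear system:
  16a - 4b + c = 87
  4a + 2b + c = 21
  16a + 4b + c = 95
Solving the system yields a = 6, b = 1, c = -5.
So f(t) = 6t² + t - 5.
The constant term is -5.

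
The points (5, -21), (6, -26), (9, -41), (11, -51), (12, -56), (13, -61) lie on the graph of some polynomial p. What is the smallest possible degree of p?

Divided differences on the nodes 5, 6, 9, 11, 12, 13:
  order 0: -21  -26  -41  -51  -56  -61
  order 1: -5  -5  -5  -5  -5
  order 2: 0  0  0  0
  order 3: 0  0  0
  order 4: 0  0
  order 5: 0
The order-1 divided differences are all -5 (nonzero) and every higher order vanishes, so the data lies on a polynomial of degree exactly 1.

1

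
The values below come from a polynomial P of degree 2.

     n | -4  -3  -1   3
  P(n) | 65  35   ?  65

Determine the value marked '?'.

5

The 3 known points determine the degree-2 polynomial uniquely.
Write P(n) = an^2 + bn + c. Substituting each data point gives a linear system:
  16a - 4b + c = 65
  9a - 3b + c = 35
  9a + 3b + c = 65
Solving the system yields a = 5, b = 5, c = 5.
So P(n) = 5n^2 + 5n + 5.
Then P(-1) = 5.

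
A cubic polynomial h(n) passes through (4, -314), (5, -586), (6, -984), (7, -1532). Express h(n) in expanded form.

Write h(n) = an^3 + bn^2 + cn + d. Substituting each data point gives a linear system:
  64a + 16b + 4c + d = -314
  125a + 25b + 5c + d = -586
  216a + 36b + 6c + d = -984
  343a + 49b + 7c + d = -1532
Solving the system yields a = -4, b = -3, c = -1, d = -6.
So h(n) = -4n³ - 3n² - n - 6.
Check: h(5) = -586. ✓

h(n) = -4n^3 - 3n^2 - n - 6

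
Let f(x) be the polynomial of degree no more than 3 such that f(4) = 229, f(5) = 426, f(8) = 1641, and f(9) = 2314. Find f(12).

5389

Using the Lagrange interpolation formula with nodes 4, 5, 8, 9:
  L_0(x) = (x - 5)(x - 8)(x - 9) / -20
  L_1(x) = (x - 4)(x - 8)(x - 9) / 12
  L_2(x) = (x - 4)(x - 5)(x - 9) / -12
  L_3(x) = (x - 4)(x - 5)(x - 8) / 20
Then f(x) = 229·L_0(x) + 426·L_1(x) + 1641·L_2(x) + 2314·L_3(x).
Expanding and collecting terms gives f(x) = 3x^3 + x^2 + 5x + 1.
Evaluating at x = 12: f(12) = 5389.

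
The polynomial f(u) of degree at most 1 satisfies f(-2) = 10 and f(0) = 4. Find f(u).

f(u) = -3u + 4

Write f(u) = au + b. Substituting each data point gives a linear system:
  -2a + b = 10
  b = 4
Solving the system yields a = -3, b = 4.
So f(u) = -3u + 4.
Check: f(0) = 4. ✓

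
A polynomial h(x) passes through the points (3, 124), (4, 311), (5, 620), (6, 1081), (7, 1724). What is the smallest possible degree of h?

Forward differences of the values at x = 3, 4, 5, 6, 7:
  h  : 124  311  620  1081  1724
  Δ  : 187  309  461  643
  Δ^2: 122  152  182
  Δ^3: 30  30
  Δ^4: 0
The third differences are constant (30) and nonzero, while all higher differences vanish, so the minimal degree is 3.

3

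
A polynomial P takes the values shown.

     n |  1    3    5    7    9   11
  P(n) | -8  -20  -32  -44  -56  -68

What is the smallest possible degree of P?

1

Forward differences of the values at n = 1, 3, 5, 7, 9, 11:
  P  : -8  -20  -32  -44  -56  -68
  Δ  : -12  -12  -12  -12  -12
  Δ^2: 0  0  0  0
  Δ^3: 0  0  0
  Δ^4: 0  0
  Δ^5: 0
The first differences are constant (-12) and nonzero, while all higher differences vanish, so the minimal degree is 1.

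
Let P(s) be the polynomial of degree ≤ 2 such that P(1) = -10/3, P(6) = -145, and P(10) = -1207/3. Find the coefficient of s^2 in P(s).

Write P(s) = as^2 + bs + c. Substituting each data point gives a linear system:
  a + b + c = -10/3
  36a + 6b + c = -145
  100a + 10b + c = -1207/3
Solving the system yields a = -4, b = -1/3, c = 1.
So P(s) = -4s^2 - (1/3)s + 1.
The leading coefficient is -4.

-4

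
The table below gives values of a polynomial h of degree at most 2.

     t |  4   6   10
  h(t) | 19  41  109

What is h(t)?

Using the Lagrange interpolation formula with nodes 4, 6, 10:
  L_0(t) = (t - 6)(t - 10) / 12
  L_1(t) = (t - 4)(t - 10) / -8
  L_2(t) = (t - 4)(t - 6) / 24
Then h(t) = 19·L_0(t) + 41·L_1(t) + 109·L_2(t).
Expanding and collecting terms gives h(t) = t^2 + t - 1.
Check: h(6) = 41. ✓

h(t) = t^2 + t - 1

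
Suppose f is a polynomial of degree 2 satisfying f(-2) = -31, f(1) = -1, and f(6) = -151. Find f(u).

f(u) = -5u^2 + 5u - 1

Write f(u) = au^2 + bu + c. Substituting each data point gives a linear system:
  4a - 2b + c = -31
  a + b + c = -1
  36a + 6b + c = -151
Solving the system yields a = -5, b = 5, c = -1.
So f(u) = -5u² + 5u - 1.
Check: f(1) = -1. ✓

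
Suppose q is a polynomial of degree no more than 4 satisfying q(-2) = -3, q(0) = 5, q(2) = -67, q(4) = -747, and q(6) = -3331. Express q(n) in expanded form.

q(n) = -2n^4 - 3n^3 - 2n^2 - 4n + 5

Write q(n) = an^4 + bn^3 + cn^2 + dn + e. Substituting each data point gives a linear system:
  16a - 8b + 4c - 2d + e = -3
  e = 5
  16a + 8b + 4c + 2d + e = -67
  256a + 64b + 16c + 4d + e = -747
  1296a + 216b + 36c + 6d + e = -3331
Solving the system yields a = -2, b = -3, c = -2, d = -4, e = 5.
So q(n) = -2n^4 - 3n^3 - 2n^2 - 4n + 5.
Check: q(0) = 5. ✓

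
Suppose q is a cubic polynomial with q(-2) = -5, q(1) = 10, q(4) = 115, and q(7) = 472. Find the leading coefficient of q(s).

1

Write q(s) = as^3 + bs^2 + cs + d. Substituting each data point gives a linear system:
  -8a + 4b - 2c + d = -5
  a + b + c + d = 10
  64a + 16b + 4c + d = 115
  343a + 49b + 7c + d = 472
Solving the system yields a = 1, b = 2, c = 4, d = 3.
So q(s) = s^3 + 2s^2 + 4s + 3.
The leading coefficient is 1.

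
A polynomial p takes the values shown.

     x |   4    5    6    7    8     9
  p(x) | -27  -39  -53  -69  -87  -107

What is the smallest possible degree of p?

2

Forward differences of the values at x = 4, 5, 6, 7, 8, 9:
  p  : -27  -39  -53  -69  -87  -107
  Δ  : -12  -14  -16  -18  -20
  Δ^2: -2  -2  -2  -2
  Δ^3: 0  0  0
  Δ^4: 0  0
  Δ^5: 0
The second differences are constant (-2) and nonzero, while all higher differences vanish, so the minimal degree is 2.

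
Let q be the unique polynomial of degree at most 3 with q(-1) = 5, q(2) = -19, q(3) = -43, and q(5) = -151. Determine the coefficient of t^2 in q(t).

Write q(t) = at^3 + bt^2 + ct + d. Substituting each data point gives a linear system:
  -a + b - c + d = 5
  8a + 4b + 2c + d = -19
  27a + 9b + 3c + d = -43
  125a + 25b + 5c + d = -151
Solving the system yields a = -1, b = 0, c = -5, d = -1.
So q(t) = -t³ - 5t - 1.
The coefficient of t^2 is 0.

0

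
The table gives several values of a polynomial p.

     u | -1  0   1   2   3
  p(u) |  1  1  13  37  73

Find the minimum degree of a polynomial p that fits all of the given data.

Forward differences of the values at u = -1, 0, 1, 2, 3:
  p  : 1  1  13  37  73
  Δ  : 0  12  24  36
  Δ^2: 12  12  12
  Δ^3: 0  0
  Δ^4: 0
The second differences are constant (12) and nonzero, while all higher differences vanish, so the minimal degree is 2.

2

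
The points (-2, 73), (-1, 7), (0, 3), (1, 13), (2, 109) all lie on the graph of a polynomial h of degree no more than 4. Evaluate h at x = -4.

1183

Using the Lagrange interpolation formula with nodes -2, -1, 0, 1, 2:
  L_0(x) = (x + 1)x(x - 1)(x - 2) / 24
  L_1(x) = (x + 2)x(x - 1)(x - 2) / -6
  L_2(x) = (x + 2)(x + 1)(x - 1)(x - 2) / 4
  L_3(x) = (x + 2)(x + 1)x(x - 2) / -6
  L_4(x) = (x + 2)(x + 1)x(x - 1) / 24
Then h(x) = 73·L_0(x) + 7·L_1(x) + 3·L_2(x) + 13·L_3(x) + 109·L_4(x).
Expanding and collecting terms gives h(x) = 5x⁴ + 2x³ + 2x² + x + 3.
Evaluating at x = -4: h(-4) = 1183.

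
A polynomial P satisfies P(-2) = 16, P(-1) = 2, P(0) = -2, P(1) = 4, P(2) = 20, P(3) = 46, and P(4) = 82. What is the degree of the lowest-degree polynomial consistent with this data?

2

Forward differences of the values at n = -2, -1, 0, 1, 2, 3, 4:
  P  : 16  2  -2  4  20  46  82
  Δ  : -14  -4  6  16  26  36
  Δ^2: 10  10  10  10  10
  Δ^3: 0  0  0  0
  Δ^4: 0  0  0
  Δ^5: 0  0
  Δ^6: 0
The second differences are constant (10) and nonzero, while all higher differences vanish, so the minimal degree is 2.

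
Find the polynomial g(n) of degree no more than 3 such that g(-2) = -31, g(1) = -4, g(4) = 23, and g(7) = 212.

g(n) = n^3 - 3n^2 + 3n - 5

Using the Lagrange interpolation formula with nodes -2, 1, 4, 7:
  L_0(n) = (n - 1)(n - 4)(n - 7) / -162
  L_1(n) = (n + 2)(n - 4)(n - 7) / 54
  L_2(n) = (n + 2)(n - 1)(n - 7) / -54
  L_3(n) = (n + 2)(n - 1)(n - 4) / 162
Then g(n) = -31·L_0(n) - 4·L_1(n) + 23·L_2(n) + 212·L_3(n).
Expanding and collecting terms gives g(n) = n^3 - 3n^2 + 3n - 5.
Check: g(4) = 23. ✓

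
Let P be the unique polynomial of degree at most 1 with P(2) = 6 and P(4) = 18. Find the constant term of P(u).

Write P(u) = au + b. Substituting each data point gives a linear system:
  2a + b = 6
  4a + b = 18
Solving the system yields a = 6, b = -6.
So P(u) = 6u - 6.
The constant term is -6.

-6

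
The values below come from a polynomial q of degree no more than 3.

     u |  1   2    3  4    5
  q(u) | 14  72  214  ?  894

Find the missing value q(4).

The 4 known points determine the degree-3 polynomial uniquely.
Write q(u) = au^3 + bu^2 + cu + d. Substituting each data point gives a linear system:
  a + b + c + d = 14
  8a + 4b + 2c + d = 72
  27a + 9b + 3c + d = 214
  125a + 25b + 5c + d = 894
Solving the system yields a = 6, b = 6, c = -2, d = 4.
So q(u) = 6u^3 + 6u^2 - 2u + 4.
Then q(4) = 476.

476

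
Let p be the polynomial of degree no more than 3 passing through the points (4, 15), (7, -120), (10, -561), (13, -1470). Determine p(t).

p(t) = -t^3 + 4t^2 + 4t - 1

Write p(t) = at^3 + bt^2 + ct + d. Substituting each data point gives a linear system:
  64a + 16b + 4c + d = 15
  343a + 49b + 7c + d = -120
  1000a + 100b + 10c + d = -561
  2197a + 169b + 13c + d = -1470
Solving the system yields a = -1, b = 4, c = 4, d = -1.
So p(t) = -t^3 + 4t^2 + 4t - 1.
Check: p(13) = -1470. ✓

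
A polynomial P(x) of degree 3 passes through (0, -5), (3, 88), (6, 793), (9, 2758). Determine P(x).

P(x) = 4x^3 - 2x^2 + x - 5

Write P(x) = ax^3 + bx^2 + cx + d. Substituting each data point gives a linear system:
  d = -5
  27a + 9b + 3c + d = 88
  216a + 36b + 6c + d = 793
  729a + 81b + 9c + d = 2758
Solving the system yields a = 4, b = -2, c = 1, d = -5.
So P(x) = 4x^3 - 2x^2 + x - 5.
Check: P(3) = 88. ✓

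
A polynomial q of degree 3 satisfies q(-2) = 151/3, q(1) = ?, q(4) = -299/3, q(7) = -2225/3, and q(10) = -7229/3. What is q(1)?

7/3

The 4 known points determine the degree-3 polynomial uniquely.
Write q(s) = as^3 + bs^2 + cs + d. Substituting each data point gives a linear system:
  -8a + 4b - 2c + d = 151/3
  64a + 16b + 4c + d = -299/3
  343a + 49b + 7c + d = -2225/3
  1000a + 100b + 10c + d = -7229/3
Solving the system yields a = -3, b = 6, c = -1, d = 1/3.
So q(s) = -3s^3 + 6s^2 - s + 1/3.
Then q(1) = 7/3.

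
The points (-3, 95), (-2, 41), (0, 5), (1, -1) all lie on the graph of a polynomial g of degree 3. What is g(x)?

g(x) = -2x^3 + 2x^2 - 6x + 5

Write g(x) = ax^3 + bx^2 + cx + d. Substituting each data point gives a linear system:
  -27a + 9b - 3c + d = 95
  -8a + 4b - 2c + d = 41
  d = 5
  a + b + c + d = -1
Solving the system yields a = -2, b = 2, c = -6, d = 5.
So g(x) = -2x^3 + 2x^2 - 6x + 5.
Check: g(-3) = 95. ✓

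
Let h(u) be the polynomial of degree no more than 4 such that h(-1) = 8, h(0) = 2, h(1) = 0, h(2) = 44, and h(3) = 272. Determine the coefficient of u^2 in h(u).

Write h(u) = au^4 + bu^3 + cu^2 + du + e. Substituting each data point gives a linear system:
  a - b + c - d + e = 8
  e = 2
  a + b + c + d + e = 0
  16a + 8b + 4c + 2d + e = 44
  81a + 27b + 9c + 3d + e = 272
Solving the system yields a = 4, b = -1, c = -2, d = -3, e = 2.
So h(u) = 4u^4 - u^3 - 2u^2 - 3u + 2.
The coefficient of u^2 is -2.

-2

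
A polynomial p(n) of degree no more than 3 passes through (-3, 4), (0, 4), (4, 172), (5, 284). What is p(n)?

p(n) = n^3 + 5n^2 + 6n + 4

Write p(n) = an^3 + bn^2 + cn + d. Substituting each data point gives a linear system:
  -27a + 9b - 3c + d = 4
  d = 4
  64a + 16b + 4c + d = 172
  125a + 25b + 5c + d = 284
Solving the system yields a = 1, b = 5, c = 6, d = 4.
So p(n) = n³ + 5n² + 6n + 4.
Check: p(4) = 172. ✓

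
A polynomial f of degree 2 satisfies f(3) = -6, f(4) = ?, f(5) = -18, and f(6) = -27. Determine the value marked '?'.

-11

On equispaced nodes a degree-2 polynomial has vanishing third forward difference, so
  - f(3) + 3·f(4) - 3·f(5) + f(6) = 0.
Substituting the known values and solving for f(4):
  3·f(4) = -33
  f(4) = -11.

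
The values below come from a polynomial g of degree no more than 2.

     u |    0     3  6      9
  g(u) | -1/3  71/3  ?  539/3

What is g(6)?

The 3 known points determine the degree-2 polynomial uniquely.
Write g(u) = au^2 + bu + c. Substituting each data point gives a linear system:
  c = -1/3
  9a + 3b + c = 71/3
  81a + 9b + c = 539/3
Solving the system yields a = 2, b = 2, c = -1/3.
So g(u) = 2u^2 + 2u - 1/3.
Then g(6) = 251/3.

251/3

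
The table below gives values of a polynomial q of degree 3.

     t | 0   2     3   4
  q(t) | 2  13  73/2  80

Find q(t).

Using the Lagrange interpolation formula with nodes 0, 2, 3, 4:
  L_0(t) = (t - 2)(t - 3)(t - 4) / -24
  L_1(t) = t(t - 3)(t - 4) / 4
  L_2(t) = t(t - 2)(t - 4) / -3
  L_3(t) = t(t - 2)(t - 3) / 8
Then q(t) = 2·L_0(t) + 13·L_1(t) + 73/2·L_2(t) + 80·L_3(t).
Expanding and collecting terms gives q(t) = t^3 + t^2 - (1/2)t + 2.
Check: q(4) = 80. ✓

q(t) = t^3 + t^2 - (1/2)t + 2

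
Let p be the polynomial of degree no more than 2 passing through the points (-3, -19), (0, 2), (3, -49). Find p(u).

p(u) = -4u^2 - 5u + 2

Write p(u) = au^2 + bu + c. Substituting each data point gives a linear system:
  9a - 3b + c = -19
  c = 2
  9a + 3b + c = -49
Solving the system yields a = -4, b = -5, c = 2.
So p(u) = -4u^2 - 5u + 2.
Check: p(-3) = -19. ✓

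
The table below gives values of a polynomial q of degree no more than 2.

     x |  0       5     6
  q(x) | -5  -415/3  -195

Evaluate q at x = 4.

-275/3

Using the Lagrange interpolation formula with nodes 0, 5, 6:
  L_0(x) = (x - 5)(x - 6) / 30
  L_1(x) = x(x - 6) / -5
  L_2(x) = x(x - 5) / 6
Then q(x) = -5·L_0(x) - 415/3·L_1(x) - 195·L_2(x).
Expanding and collecting terms gives q(x) = -5x^2 - (5/3)x - 5.
Evaluating at x = 4: q(4) = -275/3.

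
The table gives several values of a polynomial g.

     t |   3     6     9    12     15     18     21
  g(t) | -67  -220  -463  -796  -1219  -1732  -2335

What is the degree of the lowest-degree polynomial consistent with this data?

2

Forward differences of the values at t = 3, 6, 9, 12, 15, 18, 21:
  g  : -67  -220  -463  -796  -1219  -1732  -2335
  Δ  : -153  -243  -333  -423  -513  -603
  Δ^2: -90  -90  -90  -90  -90
  Δ^3: 0  0  0  0
  Δ^4: 0  0  0
  Δ^5: 0  0
  Δ^6: 0
The second differences are constant (-90) and nonzero, while all higher differences vanish, so the minimal degree is 2.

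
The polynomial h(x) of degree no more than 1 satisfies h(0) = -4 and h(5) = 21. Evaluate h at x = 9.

Write h(x) = ax + b. Substituting each data point gives a linear system:
  b = -4
  5a + b = 21
Solving the system yields a = 5, b = -4.
So h(x) = 5x - 4.
Then h(9) = 41.

41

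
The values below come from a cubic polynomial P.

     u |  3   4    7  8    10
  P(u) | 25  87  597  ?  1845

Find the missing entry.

915

The 4 known points determine the degree-3 polynomial uniquely.
Write P(u) = au^3 + bu^2 + cu + d. Substituting each data point gives a linear system:
  27a + 9b + 3c + d = 25
  64a + 16b + 4c + d = 87
  343a + 49b + 7c + d = 597
  1000a + 100b + 10c + d = 1845
Solving the system yields a = 2, b = -1, c = -5, d = -5.
So P(u) = 2u³ - u² - 5u - 5.
Then P(8) = 915.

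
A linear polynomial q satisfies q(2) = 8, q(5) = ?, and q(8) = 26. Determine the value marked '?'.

On equispaced nodes a degree-1 polynomial has vanishing second forward difference, so
  q(2) - 2·q(5) + q(8) = 0.
Substituting the known values and solving for q(5):
  -2·q(5) = -34
  q(5) = 17.

17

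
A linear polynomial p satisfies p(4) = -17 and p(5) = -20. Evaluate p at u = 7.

Write p(u) = au + b. Substituting each data point gives a linear system:
  4a + b = -17
  5a + b = -20
Solving the system yields a = -3, b = -5.
So p(u) = -3u - 5.
Then p(7) = -26.

-26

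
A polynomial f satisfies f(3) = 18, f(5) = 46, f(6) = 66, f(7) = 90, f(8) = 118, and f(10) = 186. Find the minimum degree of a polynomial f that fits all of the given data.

Divided differences on the nodes 3, 5, 6, 7, 8, 10:
  order 0: 18  46  66  90  118  186
  order 1: 14  20  24  28  34
  order 2: 2  2  2  2
  order 3: 0  0  0
  order 4: 0  0
  order 5: 0
The order-2 divided differences are all 2 (nonzero) and every higher order vanishes, so the data lies on a polynomial of degree exactly 2.

2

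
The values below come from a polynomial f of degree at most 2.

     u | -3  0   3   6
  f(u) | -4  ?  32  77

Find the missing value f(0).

On equispaced nodes a degree-2 polynomial has vanishing third forward difference, so
  - f(-3) + 3·f(0) - 3·f(3) + f(6) = 0.
Substituting the known values and solving for f(0):
  3·f(0) = 15
  f(0) = 5.

5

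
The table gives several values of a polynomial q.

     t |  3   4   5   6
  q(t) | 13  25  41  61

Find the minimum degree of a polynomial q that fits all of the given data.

Forward differences of the values at t = 3, 4, 5, 6:
  q  : 13  25  41  61
  Δ  : 12  16  20
  Δ^2: 4  4
  Δ^3: 0
The second differences are constant (4) and nonzero, while all higher differences vanish, so the minimal degree is 2.

2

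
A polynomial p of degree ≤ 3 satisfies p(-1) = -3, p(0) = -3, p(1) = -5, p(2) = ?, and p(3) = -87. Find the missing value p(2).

On equispaced nodes a degree-3 polynomial has vanishing fourth forward difference, so
  p(-1) - 4·p(0) + 6·p(1) - 4·p(2) + p(3) = 0.
Substituting the known values and solving for p(2):
  -4·p(2) = 108
  p(2) = -27.

-27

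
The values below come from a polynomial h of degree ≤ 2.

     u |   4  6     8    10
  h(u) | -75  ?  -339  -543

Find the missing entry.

-183

The 3 known points determine the degree-2 polynomial uniquely.
Write h(u) = au^2 + bu + c. Substituting each data point gives a linear system:
  16a + 4b + c = -75
  64a + 8b + c = -339
  100a + 10b + c = -543
Solving the system yields a = -6, b = 6, c = -3.
So h(u) = -6u^2 + 6u - 3.
Then h(6) = -183.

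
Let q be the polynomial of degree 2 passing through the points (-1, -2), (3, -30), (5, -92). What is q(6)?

Write q(n) = an^2 + bn + c. Substituting each data point gives a linear system:
  a - b + c = -2
  9a + 3b + c = -30
  25a + 5b + c = -92
Solving the system yields a = -4, b = 1, c = 3.
So q(n) = -4n^2 + n + 3.
Then q(6) = -135.

-135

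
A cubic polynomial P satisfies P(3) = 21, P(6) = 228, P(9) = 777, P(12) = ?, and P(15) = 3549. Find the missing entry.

The 4 known points determine the degree-3 polynomial uniquely.
Write P(t) = at^3 + bt^2 + ct + d. Substituting each data point gives a linear system:
  27a + 9b + 3c + d = 21
  216a + 36b + 6c + d = 228
  729a + 81b + 9c + d = 777
  3375a + 225b + 15c + d = 3549
Solving the system yields a = 1, b = 1, c = -3, d = -6.
So P(t) = t³ + t² - 3t - 6.
Then P(12) = 1830.

1830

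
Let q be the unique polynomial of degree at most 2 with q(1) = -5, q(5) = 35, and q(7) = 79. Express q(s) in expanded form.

q(s) = 2s^2 - 2s - 5

Using the Lagrange interpolation formula with nodes 1, 5, 7:
  L_0(s) = (s - 5)(s - 7) / 24
  L_1(s) = (s - 1)(s - 7) / -8
  L_2(s) = (s - 1)(s - 5) / 12
Then q(s) = -5·L_0(s) + 35·L_1(s) + 79·L_2(s).
Expanding and collecting terms gives q(s) = 2s² - 2s - 5.
Check: q(5) = 35. ✓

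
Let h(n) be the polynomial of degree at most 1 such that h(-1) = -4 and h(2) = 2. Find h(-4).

-10

Using the Lagrange interpolation formula with nodes -1, 2:
  L_0(n) = (n - 2) / -3
  L_1(n) = (n + 1) / 3
Then h(n) = -4·L_0(n) + 2·L_1(n).
Expanding and collecting terms gives h(n) = 2n - 2.
Evaluating at n = -4: h(-4) = -10.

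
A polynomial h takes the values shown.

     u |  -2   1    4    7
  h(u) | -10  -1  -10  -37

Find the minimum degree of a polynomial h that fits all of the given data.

2

Forward differences of the values at u = -2, 1, 4, 7:
  h  : -10  -1  -10  -37
  Δ  : 9  -9  -27
  Δ^2: -18  -18
  Δ^3: 0
The second differences are constant (-18) and nonzero, while all higher differences vanish, so the minimal degree is 2.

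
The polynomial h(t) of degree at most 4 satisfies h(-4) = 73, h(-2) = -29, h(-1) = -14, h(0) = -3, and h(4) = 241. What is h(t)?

Write h(t) = at^4 + bt^3 + ct^2 + dt + e. Substituting each data point gives a linear system:
  256a - 64b + 16c - 4d + e = 73
  16a - 8b + 4c - 2d + e = -29
  a - b + c - d + e = -14
  e = -3
  256a + 64b + 16c + 4d + e = 241
Solving the system yields a = 1, b = 1, c = -6, d = 5, e = -3.
So h(t) = t^4 + t^3 - 6t^2 + 5t - 3.
Check: h(-1) = -14. ✓

h(t) = t^4 + t^3 - 6t^2 + 5t - 3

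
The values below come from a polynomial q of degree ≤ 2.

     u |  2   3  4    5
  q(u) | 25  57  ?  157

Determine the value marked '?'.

The 3 known points determine the degree-2 polynomial uniquely.
Write q(u) = au^2 + bu + c. Substituting each data point gives a linear system:
  4a + 2b + c = 25
  9a + 3b + c = 57
  25a + 5b + c = 157
Solving the system yields a = 6, b = 2, c = -3.
So q(u) = 6u^2 + 2u - 3.
Then q(4) = 101.

101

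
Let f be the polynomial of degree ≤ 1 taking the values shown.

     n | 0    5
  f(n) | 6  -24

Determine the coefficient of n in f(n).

Write f(n) = an + b. Substituting each data point gives a linear system:
  b = 6
  5a + b = -24
Solving the system yields a = -6, b = 6.
So f(n) = -6n + 6.
The leading coefficient is -6.

-6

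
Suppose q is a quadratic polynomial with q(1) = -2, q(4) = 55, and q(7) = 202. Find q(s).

Using the Lagrange interpolation formula with nodes 1, 4, 7:
  L_0(s) = (s - 4)(s - 7) / 18
  L_1(s) = (s - 1)(s - 7) / -9
  L_2(s) = (s - 1)(s - 4) / 18
Then q(s) = -2·L_0(s) + 55·L_1(s) + 202·L_2(s).
Expanding and collecting terms gives q(s) = 5s^2 - 6s - 1.
Check: q(1) = -2. ✓

q(s) = 5s^2 - 6s - 1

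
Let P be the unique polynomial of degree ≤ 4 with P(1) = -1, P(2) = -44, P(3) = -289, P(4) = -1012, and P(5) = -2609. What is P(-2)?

Forward differences of the values at s = 1, 2, 3, 4, 5:
  P  : -1  -44  -289  -1012  -2609
  Δ  : -43  -245  -723  -1597
  Δ^2: -202  -478  -874
  Δ^3: -276  -396
  Δ^4: -120
The fourth differences are constant, confirming degree 4.
Interpolating (Newton forward form) and evaluating at s = -2 gives P(-2) = -124.

-124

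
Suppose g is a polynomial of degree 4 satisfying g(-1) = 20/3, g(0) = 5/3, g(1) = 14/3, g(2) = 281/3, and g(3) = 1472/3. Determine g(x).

Write g(x) = ax^4 + bx^3 + cx^2 + dx + e. Substituting each data point gives a linear system:
  a - b + c - d + e = 20/3
  e = 5/3
  a + b + c + d + e = 14/3
  16a + 8b + 4c + 2d + e = 281/3
  81a + 27b + 9c + 3d + e = 1472/3
Solving the system yields a = 6, b = 1, c = -2, d = -2, e = 5/3.
So g(x) = 6x⁴ + x³ - 2x² - 2x + 5/3.
Check: g(2) = 281/3. ✓

g(x) = 6x^4 + x^3 - 2x^2 - 2x + 5/3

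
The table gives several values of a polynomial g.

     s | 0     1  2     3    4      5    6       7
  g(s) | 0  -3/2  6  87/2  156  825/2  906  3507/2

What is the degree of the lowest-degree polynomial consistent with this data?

Forward differences of the values at s = 0, 1, 2, 3, 4, 5, 6, 7:
  g  : 0  -3/2  6  87/2  156  825/2  906  3507/2
  Δ  : -3/2  15/2  75/2  225/2  513/2  987/2  1695/2
  Δ^2: 9  30  75  144  237  354
  Δ^3: 21  45  69  93  117
  Δ^4: 24  24  24  24
  Δ^5: 0  0  0
  Δ^6: 0  0
  Δ^7: 0
The fourth differences are constant (24) and nonzero, while all higher differences vanish, so the minimal degree is 4.

4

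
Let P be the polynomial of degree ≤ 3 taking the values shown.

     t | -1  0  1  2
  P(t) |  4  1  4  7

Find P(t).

Using the Lagrange interpolation formula with nodes -1, 0, 1, 2:
  L_0(t) = t(t - 1)(t - 2) / -6
  L_1(t) = (t + 1)(t - 1)(t - 2) / 2
  L_2(t) = (t + 1)t(t - 2) / -2
  L_3(t) = (t + 1)t(t - 1) / 6
Then P(t) = 4·L_0(t) + 1·L_1(t) + 4·L_2(t) + 7·L_3(t).
Expanding and collecting terms gives P(t) = -t^3 + 3t^2 + t + 1.
Check: P(0) = 1. ✓

P(t) = -t^3 + 3t^2 + t + 1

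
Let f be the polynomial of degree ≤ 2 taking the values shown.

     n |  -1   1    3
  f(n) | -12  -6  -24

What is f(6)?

Write f(n) = an^2 + bn + c. Substituting each data point gives a linear system:
  a - b + c = -12
  a + b + c = -6
  9a + 3b + c = -24
Solving the system yields a = -3, b = 3, c = -6.
So f(n) = -3n² + 3n - 6.
Then f(6) = -96.

-96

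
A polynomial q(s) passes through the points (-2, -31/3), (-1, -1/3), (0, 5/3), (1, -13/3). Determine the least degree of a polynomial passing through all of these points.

2

Forward differences of the values at s = -2, -1, 0, 1:
  q  : -31/3  -1/3  5/3  -13/3
  Δ  : 10  2  -6
  Δ^2: -8  -8
  Δ^3: 0
The second differences are constant (-8) and nonzero, while all higher differences vanish, so the minimal degree is 2.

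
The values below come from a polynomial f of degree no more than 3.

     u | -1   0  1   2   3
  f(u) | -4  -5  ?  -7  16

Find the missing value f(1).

-10

On equispaced nodes a degree-3 polynomial has vanishing fourth forward difference, so
  f(-1) - 4·f(0) + 6·f(1) - 4·f(2) + f(3) = 0.
Substituting the known values and solving for f(1):
  6·f(1) = -60
  f(1) = -10.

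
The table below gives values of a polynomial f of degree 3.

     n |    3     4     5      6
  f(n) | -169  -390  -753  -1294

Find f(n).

f(n) = -6n^3 + n^2 - 6n + 2

Using the Lagrange interpolation formula with nodes 3, 4, 5, 6:
  L_0(n) = (n - 4)(n - 5)(n - 6) / -6
  L_1(n) = (n - 3)(n - 5)(n - 6) / 2
  L_2(n) = (n - 3)(n - 4)(n - 6) / -2
  L_3(n) = (n - 3)(n - 4)(n - 5) / 6
Then f(n) = -169·L_0(n) - 390·L_1(n) - 753·L_2(n) - 1294·L_3(n).
Expanding and collecting terms gives f(n) = -6n^3 + n^2 - 6n + 2.
Check: f(5) = -753. ✓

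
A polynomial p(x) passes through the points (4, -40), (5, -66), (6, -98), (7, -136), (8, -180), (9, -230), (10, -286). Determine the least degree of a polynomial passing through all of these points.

2

Forward differences of the values at x = 4, 5, 6, 7, 8, 9, 10:
  p  : -40  -66  -98  -136  -180  -230  -286
  Δ  : -26  -32  -38  -44  -50  -56
  Δ^2: -6  -6  -6  -6  -6
  Δ^3: 0  0  0  0
  Δ^4: 0  0  0
  Δ^5: 0  0
  Δ^6: 0
The second differences are constant (-6) and nonzero, while all higher differences vanish, so the minimal degree is 2.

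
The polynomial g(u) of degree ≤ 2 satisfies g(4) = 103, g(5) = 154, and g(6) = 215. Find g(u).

Write g(u) = au^2 + bu + c. Substituting each data point gives a linear system:
  16a + 4b + c = 103
  25a + 5b + c = 154
  36a + 6b + c = 215
Solving the system yields a = 5, b = 6, c = -1.
So g(u) = 5u^2 + 6u - 1.
Check: g(6) = 215. ✓

g(u) = 5u^2 + 6u - 1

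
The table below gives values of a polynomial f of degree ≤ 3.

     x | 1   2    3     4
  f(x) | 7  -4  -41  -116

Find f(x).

Using the Lagrange interpolation formula with nodes 1, 2, 3, 4:
  L_0(x) = (x - 2)(x - 3)(x - 4) / -6
  L_1(x) = (x - 1)(x - 3)(x - 4) / 2
  L_2(x) = (x - 1)(x - 2)(x - 4) / -2
  L_3(x) = (x - 1)(x - 2)(x - 3) / 6
Then f(x) = 7·L_0(x) - 4·L_1(x) - 41·L_2(x) - 116·L_3(x).
Expanding and collecting terms gives f(x) = -2x^3 - x^2 + 6x + 4.
Check: f(3) = -41. ✓

f(x) = -2x^3 - x^2 + 6x + 4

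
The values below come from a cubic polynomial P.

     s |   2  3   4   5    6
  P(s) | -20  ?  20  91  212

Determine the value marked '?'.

The 4 known points determine the degree-3 polynomial uniquely.
Write P(s) = as^3 + bs^2 + cs + d. Substituting each data point gives a linear system:
  8a + 4b + 2c + d = -20
  64a + 16b + 4c + d = 20
  125a + 25b + 5c + d = 91
  216a + 36b + 6c + d = 212
Solving the system yields a = 2, b = -5, c = -6, d = -4.
So P(s) = 2s^3 - 5s^2 - 6s - 4.
Then P(3) = -13.

-13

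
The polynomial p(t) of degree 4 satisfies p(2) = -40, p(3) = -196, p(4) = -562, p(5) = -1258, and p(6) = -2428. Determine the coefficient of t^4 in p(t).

-1

Write p(t) = at^4 + bt^3 + ct^2 + dt + e. Substituting each data point gives a linear system:
  16a + 8b + 4c + 2d + e = -40
  81a + 27b + 9c + 3d + e = -196
  256a + 64b + 16c + 4d + e = -562
  625a + 125b + 25c + 5d + e = -1258
  1296a + 216b + 36c + 6d + e = -2428
Solving the system yields a = -1, b = -6, c = 4, d = 3, e = 2.
So p(t) = -t^4 - 6t^3 + 4t^2 + 3t + 2.
The leading coefficient is -1.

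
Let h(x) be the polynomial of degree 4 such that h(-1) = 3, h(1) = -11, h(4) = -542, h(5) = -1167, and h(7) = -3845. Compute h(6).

Write h(x) = ax^4 + bx^3 + cx^2 + dx + e. Substituting each data point gives a linear system:
  a - b + c - d + e = 3
  a + b + c + d + e = -11
  256a + 64b + 16c + 4d + e = -542
  625a + 125b + 25c + 5d + e = -1167
  2401a + 343b + 49c + 7d + e = -3845
Solving the system yields a = -1, b = -4, c = -1, d = -3, e = -2.
So h(x) = -x^4 - 4x^3 - x^2 - 3x - 2.
Then h(6) = -2216.

-2216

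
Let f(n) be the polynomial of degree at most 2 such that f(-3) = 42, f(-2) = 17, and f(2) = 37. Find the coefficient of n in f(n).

5

Write f(n) = an^2 + bn + c. Substituting each data point gives a linear system:
  9a - 3b + c = 42
  4a - 2b + c = 17
  4a + 2b + c = 37
Solving the system yields a = 6, b = 5, c = 3.
So f(n) = 6n^2 + 5n + 3.
The coefficient of n is 5.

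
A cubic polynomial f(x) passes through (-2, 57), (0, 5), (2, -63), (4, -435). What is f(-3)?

Write f(x) = ax^3 + bx^2 + cx + d. Substituting each data point gives a linear system:
  -8a + 4b - 2c + d = 57
  d = 5
  8a + 4b + 2c + d = -63
  64a + 16b + 4c + d = -435
Solving the system yields a = -6, b = -2, c = -6, d = 5.
So f(x) = -6x³ - 2x² - 6x + 5.
Then f(-3) = 167.

167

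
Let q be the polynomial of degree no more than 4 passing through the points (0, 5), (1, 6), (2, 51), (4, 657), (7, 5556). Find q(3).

224

Using the Lagrange interpolation formula with nodes 0, 1, 2, 4, 7:
  L_0(t) = (t - 1)(t - 2)(t - 4)(t - 7) / 56
  L_1(t) = t(t - 2)(t - 4)(t - 7) / -18
  L_2(t) = t(t - 1)(t - 4)(t - 7) / 20
  L_3(t) = t(t - 1)(t - 2)(t - 7) / -72
  L_4(t) = t(t - 1)(t - 2)(t - 4) / 630
Then q(t) = 5·L_0(t) + 6·L_1(t) + 51·L_2(t) + 657·L_3(t) + 5556·L_4(t).
Expanding and collecting terms gives q(t) = 2t⁴ + 2t³ + 2t² - 5t + 5.
Evaluating at t = 3: q(3) = 224.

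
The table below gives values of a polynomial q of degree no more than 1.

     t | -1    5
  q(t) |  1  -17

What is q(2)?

-8

Write q(t) = at + b. Substituting each data point gives a linear system:
  -a + b = 1
  5a + b = -17
Solving the system yields a = -3, b = -2.
So q(t) = -3t - 2.
Then q(2) = -8.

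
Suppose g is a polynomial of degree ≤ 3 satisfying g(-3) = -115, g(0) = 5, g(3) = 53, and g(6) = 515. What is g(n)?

g(n) = 3n^3 - 4n^2 + n + 5

Write g(n) = an^3 + bn^2 + cn + d. Substituting each data point gives a linear system:
  -27a + 9b - 3c + d = -115
  d = 5
  27a + 9b + 3c + d = 53
  216a + 36b + 6c + d = 515
Solving the system yields a = 3, b = -4, c = 1, d = 5.
So g(n) = 3n³ - 4n² + n + 5.
Check: g(-3) = -115. ✓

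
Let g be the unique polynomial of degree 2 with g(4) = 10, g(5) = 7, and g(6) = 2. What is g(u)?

g(u) = -u^2 + 6u + 2

Using the Lagrange interpolation formula with nodes 4, 5, 6:
  L_0(u) = (u - 5)(u - 6) / 2
  L_1(u) = (u - 4)(u - 6) / -1
  L_2(u) = (u - 4)(u - 5) / 2
Then g(u) = 10·L_0(u) + 7·L_1(u) + 2·L_2(u).
Expanding and collecting terms gives g(u) = -u² + 6u + 2.
Check: g(4) = 10. ✓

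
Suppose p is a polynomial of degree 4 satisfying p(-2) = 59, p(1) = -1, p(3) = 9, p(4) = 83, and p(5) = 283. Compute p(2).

-5

Using the Lagrange interpolation formula with nodes -2, 1, 3, 4, 5:
  L_0(u) = (u - 1)(u - 3)(u - 4)(u - 5) / 630
  L_1(u) = (u + 2)(u - 3)(u - 4)(u - 5) / -72
  L_2(u) = (u + 2)(u - 1)(u - 4)(u - 5) / 20
  L_3(u) = (u + 2)(u - 1)(u - 3)(u - 5) / -18
  L_4(u) = (u + 2)(u - 1)(u - 3)(u - 4) / 56
Then p(u) = 59·L_0(u) - 1·L_1(u) + 9·L_2(u) + 83·L_3(u) + 283·L_4(u).
Expanding and collecting terms gives p(u) = u⁴ - 3u³ + 2u² - 4u + 3.
Evaluating at u = 2: p(2) = -5.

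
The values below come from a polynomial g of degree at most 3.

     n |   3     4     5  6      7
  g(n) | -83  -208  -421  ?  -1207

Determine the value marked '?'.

The 4 known points determine the degree-3 polynomial uniquely.
Write g(n) = an^3 + bn^2 + cn + d. Substituting each data point gives a linear system:
  27a + 9b + 3c + d = -83
  64a + 16b + 4c + d = -208
  125a + 25b + 5c + d = -421
  343a + 49b + 7c + d = -1207
Solving the system yields a = -4, b = 4, c = -5, d = 4.
So g(n) = -4n^3 + 4n^2 - 5n + 4.
Then g(6) = -746.

-746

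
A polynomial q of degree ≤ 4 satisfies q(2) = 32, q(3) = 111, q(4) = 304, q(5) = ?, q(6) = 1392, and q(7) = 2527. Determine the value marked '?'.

695

On equispaced nodes a degree-4 polynomial has vanishing fifth forward difference, so
  - q(2) + 5·q(3) - 10·q(4) + 10·q(5) - 5·q(6) + q(7) = 0.
Substituting the known values and solving for q(5):
  10·q(5) = 6950
  q(5) = 695.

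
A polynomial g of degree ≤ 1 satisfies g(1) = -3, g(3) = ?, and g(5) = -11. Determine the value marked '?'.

The 2 known points determine the degree-1 polynomial uniquely.
Write g(x) = ax + b. Substituting each data point gives a linear system:
  a + b = -3
  5a + b = -11
Solving the system yields a = -2, b = -1.
So g(x) = -2x - 1.
Then g(3) = -7.

-7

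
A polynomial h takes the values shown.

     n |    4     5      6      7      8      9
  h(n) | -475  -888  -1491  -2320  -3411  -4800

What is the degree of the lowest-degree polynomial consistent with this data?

Forward differences of the values at n = 4, 5, 6, 7, 8, 9:
  h  : -475  -888  -1491  -2320  -3411  -4800
  Δ  : -413  -603  -829  -1091  -1389
  Δ^2: -190  -226  -262  -298
  Δ^3: -36  -36  -36
  Δ^4: 0  0
  Δ^5: 0
The third differences are constant (-36) and nonzero, while all higher differences vanish, so the minimal degree is 3.

3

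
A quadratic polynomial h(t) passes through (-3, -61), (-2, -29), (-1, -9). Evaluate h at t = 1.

Forward differences of the values at t = -3, -2, -1:
  h  : -61  -29  -9
  Δ  : 32  20
  Δ^2: -12
The second differences are constant, confirming degree 2.
Interpolating (Newton forward form) and evaluating at t = 1 gives h(1) = -5.

-5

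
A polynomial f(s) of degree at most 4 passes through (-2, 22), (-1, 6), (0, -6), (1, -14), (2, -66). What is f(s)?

f(s) = -2s^4 - 4s^3 + 4s^2 - 6s - 6

Write f(s) = as^4 + bs^3 + cs^2 + ds + e. Substituting each data point gives a linear system:
  16a - 8b + 4c - 2d + e = 22
  a - b + c - d + e = 6
  e = -6
  a + b + c + d + e = -14
  16a + 8b + 4c + 2d + e = -66
Solving the system yields a = -2, b = -4, c = 4, d = -6, e = -6.
So f(s) = -2s^4 - 4s^3 + 4s^2 - 6s - 6.
Check: f(1) = -14. ✓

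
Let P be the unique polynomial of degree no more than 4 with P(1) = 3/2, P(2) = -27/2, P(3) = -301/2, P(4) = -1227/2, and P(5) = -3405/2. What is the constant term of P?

5/2

Write P(t) = at^4 + bt^3 + ct^2 + dt + e. Substituting each data point gives a linear system:
  a + b + c + d + e = 3/2
  16a + 8b + 4c + 2d + e = -27/2
  81a + 27b + 9c + 3d + e = -301/2
  256a + 64b + 16c + 4d + e = -1227/2
  625a + 125b + 25c + 5d + e = -3405/2
Solving the system yields a = -4, b = 6, c = 3, d = -6, e = 5/2.
So P(t) = -4t^4 + 6t^3 + 3t^2 - 6t + 5/2.
The constant term is 5/2.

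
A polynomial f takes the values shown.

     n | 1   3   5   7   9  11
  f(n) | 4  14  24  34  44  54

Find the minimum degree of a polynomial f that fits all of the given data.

Forward differences of the values at n = 1, 3, 5, 7, 9, 11:
  f  : 4  14  24  34  44  54
  Δ  : 10  10  10  10  10
  Δ^2: 0  0  0  0
  Δ^3: 0  0  0
  Δ^4: 0  0
  Δ^5: 0
The first differences are constant (10) and nonzero, while all higher differences vanish, so the minimal degree is 1.

1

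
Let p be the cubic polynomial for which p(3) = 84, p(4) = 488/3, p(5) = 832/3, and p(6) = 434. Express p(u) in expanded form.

p(u) = u^3 + 6u^2 - (1/3)u + 4

Using the Lagrange interpolation formula with nodes 3, 4, 5, 6:
  L_0(u) = (u - 4)(u - 5)(u - 6) / -6
  L_1(u) = (u - 3)(u - 5)(u - 6) / 2
  L_2(u) = (u - 3)(u - 4)(u - 6) / -2
  L_3(u) = (u - 3)(u - 4)(u - 5) / 6
Then p(u) = 84·L_0(u) + 488/3·L_1(u) + 832/3·L_2(u) + 434·L_3(u).
Expanding and collecting terms gives p(u) = u^3 + 6u^2 - (1/3)u + 4.
Check: p(6) = 434. ✓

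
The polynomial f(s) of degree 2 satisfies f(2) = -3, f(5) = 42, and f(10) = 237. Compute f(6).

69

Using the Lagrange interpolation formula with nodes 2, 5, 10:
  L_0(s) = (s - 5)(s - 10) / 24
  L_1(s) = (s - 2)(s - 10) / -15
  L_2(s) = (s - 2)(s - 5) / 40
Then f(s) = -3·L_0(s) + 42·L_1(s) + 237·L_2(s).
Expanding and collecting terms gives f(s) = 3s² - 6s - 3.
Evaluating at s = 6: f(6) = 69.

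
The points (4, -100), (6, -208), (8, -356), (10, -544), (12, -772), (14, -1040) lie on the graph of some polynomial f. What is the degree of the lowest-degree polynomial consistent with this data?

2

Forward differences of the values at t = 4, 6, 8, 10, 12, 14:
  f  : -100  -208  -356  -544  -772  -1040
  Δ  : -108  -148  -188  -228  -268
  Δ^2: -40  -40  -40  -40
  Δ^3: 0  0  0
  Δ^4: 0  0
  Δ^5: 0
The second differences are constant (-40) and nonzero, while all higher differences vanish, so the minimal degree is 2.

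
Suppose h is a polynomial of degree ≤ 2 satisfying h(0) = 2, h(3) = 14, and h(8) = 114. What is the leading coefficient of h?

2

Write h(n) = an^2 + bn + c. Substituting each data point gives a linear system:
  c = 2
  9a + 3b + c = 14
  64a + 8b + c = 114
Solving the system yields a = 2, b = -2, c = 2.
So h(n) = 2n² - 2n + 2.
The leading coefficient is 2.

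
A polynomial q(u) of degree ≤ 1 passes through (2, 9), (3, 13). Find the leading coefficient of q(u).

Write q(u) = au + b. Substituting each data point gives a linear system:
  2a + b = 9
  3a + b = 13
Solving the system yields a = 4, b = 1.
So q(u) = 4u + 1.
The leading coefficient is 4.

4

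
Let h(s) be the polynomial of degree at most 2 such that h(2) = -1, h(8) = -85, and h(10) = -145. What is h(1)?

Using the Lagrange interpolation formula with nodes 2, 8, 10:
  L_0(s) = (s - 8)(s - 10) / 48
  L_1(s) = (s - 2)(s - 10) / -12
  L_2(s) = (s - 2)(s - 8) / 16
Then h(s) = -1·L_0(s) - 85·L_1(s) - 145·L_2(s).
Expanding and collecting terms gives h(s) = -2s^2 + 6s - 5.
Evaluating at s = 1: h(1) = -1.

-1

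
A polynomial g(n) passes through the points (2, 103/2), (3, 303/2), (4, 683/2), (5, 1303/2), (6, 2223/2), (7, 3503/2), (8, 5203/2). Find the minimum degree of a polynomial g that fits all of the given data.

3

Forward differences of the values at n = 2, 3, 4, 5, 6, 7, 8:
  g  : 103/2  303/2  683/2  1303/2  2223/2  3503/2  5203/2
  Δ  : 100  190  310  460  640  850
  Δ^2: 90  120  150  180  210
  Δ^3: 30  30  30  30
  Δ^4: 0  0  0
  Δ^5: 0  0
  Δ^6: 0
The third differences are constant (30) and nonzero, while all higher differences vanish, so the minimal degree is 3.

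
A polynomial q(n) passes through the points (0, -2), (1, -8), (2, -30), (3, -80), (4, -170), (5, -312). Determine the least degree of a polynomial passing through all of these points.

3

Forward differences of the values at n = 0, 1, 2, 3, 4, 5:
  q  : -2  -8  -30  -80  -170  -312
  Δ  : -6  -22  -50  -90  -142
  Δ^2: -16  -28  -40  -52
  Δ^3: -12  -12  -12
  Δ^4: 0  0
  Δ^5: 0
The third differences are constant (-12) and nonzero, while all higher differences vanish, so the minimal degree is 3.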